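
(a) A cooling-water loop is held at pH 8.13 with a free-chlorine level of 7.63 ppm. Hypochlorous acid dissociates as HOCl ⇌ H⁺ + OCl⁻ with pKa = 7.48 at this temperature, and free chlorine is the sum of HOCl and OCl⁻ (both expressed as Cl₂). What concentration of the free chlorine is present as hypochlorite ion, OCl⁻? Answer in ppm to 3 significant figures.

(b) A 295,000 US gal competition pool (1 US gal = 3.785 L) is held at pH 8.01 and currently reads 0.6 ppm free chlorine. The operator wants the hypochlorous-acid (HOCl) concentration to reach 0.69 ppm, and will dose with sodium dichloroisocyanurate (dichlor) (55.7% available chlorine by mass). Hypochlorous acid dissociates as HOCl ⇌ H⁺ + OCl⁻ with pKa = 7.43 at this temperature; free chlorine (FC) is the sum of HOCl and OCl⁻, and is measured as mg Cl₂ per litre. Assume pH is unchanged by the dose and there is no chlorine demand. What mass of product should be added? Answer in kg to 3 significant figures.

(a) 6.23 ppm; (b) 5.44 kg

(a) [OCl⁻]/[HOCl] = 10^(pH − pKa) = 10^(8.13 − 7.48) = 10^0.65 = 4.467.
(a) Fraction as HOCl = 1 / (1 + 4.467) = 0.1829.
(a) OCl⁻ = (1 − 0.1829) × 7.63 ppm = 6.234 ppm.

(b) Volume: 295,000 US gal × 3.785 L/gal = 1,116,575 L.
(b) [OCl⁻]/[HOCl] = 10^(pH − pKa) = 10^(8.01 − 7.43) = 3.802; fraction as HOCl = 1/(1 + 3.802) = 0.2083.
(b) Free chlorine required for 0.69 ppm HOCl: 0.69 / 0.2083 = 3.313 ppm.
(b) FC to add: 3.313 − 0.6 = 2.713 mg/L as Cl₂.
(b) Cl₂ equivalent: 2.713 mg/L × 1,116,575 L = 3030 g.
(b) Product at 55.7% available Cl: 3030 / 0.557 = 5439 g.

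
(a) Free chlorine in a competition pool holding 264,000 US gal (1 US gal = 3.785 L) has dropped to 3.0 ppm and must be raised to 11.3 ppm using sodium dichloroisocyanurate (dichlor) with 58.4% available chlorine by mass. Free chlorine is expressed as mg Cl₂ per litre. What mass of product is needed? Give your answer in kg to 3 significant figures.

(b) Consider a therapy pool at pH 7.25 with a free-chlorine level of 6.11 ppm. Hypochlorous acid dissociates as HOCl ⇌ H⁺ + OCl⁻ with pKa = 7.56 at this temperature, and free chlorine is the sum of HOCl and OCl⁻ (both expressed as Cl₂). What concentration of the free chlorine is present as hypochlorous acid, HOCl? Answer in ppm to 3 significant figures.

(a) 14.2 kg; (b) 4.10 ppm

(a) Volume: 264,000 US gal × 3.785 L/gal = 999,240 L.
(a) Chlorine deficit: 11.3 − 3.0 = 8.3 ppm = 8.3 mg/L as Cl₂.
(a) Cl₂ equivalent needed: 8.3 mg/L × 999,240 L = 8,294,000 mg = 8294 g.
(a) Product at 58.4% available chlorine: 8294 / 0.584 = 14,200 g.

(b) [OCl⁻]/[HOCl] = 10^(pH − pKa) = 10^(7.25 − 7.56) = 10^-0.31 = 0.4898.
(b) Fraction as HOCl = 1 / (1 + 0.4898) = 0.6712.
(b) HOCl = 0.6712 × 6.11 ppm = 4.101 ppm.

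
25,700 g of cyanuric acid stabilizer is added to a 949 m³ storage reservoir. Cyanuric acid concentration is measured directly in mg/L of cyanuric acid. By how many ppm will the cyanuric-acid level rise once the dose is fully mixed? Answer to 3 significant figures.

Volume: 949 m³ = 949,000 L.
Rise: 25,700 g / 949,000 L × 1000 = 27.08 mg/L.

27.1 ppm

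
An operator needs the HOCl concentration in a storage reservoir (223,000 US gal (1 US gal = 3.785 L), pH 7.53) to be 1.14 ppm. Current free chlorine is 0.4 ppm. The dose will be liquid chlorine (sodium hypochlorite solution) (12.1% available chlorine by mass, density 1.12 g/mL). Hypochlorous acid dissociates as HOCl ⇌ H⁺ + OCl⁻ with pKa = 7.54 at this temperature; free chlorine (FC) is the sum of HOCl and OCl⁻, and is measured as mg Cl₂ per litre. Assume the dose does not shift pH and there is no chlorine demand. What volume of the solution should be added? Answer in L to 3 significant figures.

11.5 L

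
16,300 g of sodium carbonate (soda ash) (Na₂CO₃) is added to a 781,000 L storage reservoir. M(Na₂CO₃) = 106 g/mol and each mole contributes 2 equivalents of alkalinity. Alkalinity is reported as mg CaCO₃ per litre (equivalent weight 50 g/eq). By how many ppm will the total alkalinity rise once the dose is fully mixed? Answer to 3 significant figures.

Moles of Na₂CO₃: 16,300 g ÷ 106 g/mol = 153.8 mol → 307.5 eq of alkalinity.
As CaCO₃: 307.5 eq × 50 g/eq = 15,380 g.
Rise: 15,380 g / 781,000 L × 1000 = 19.69 mg/L.

19.7 ppm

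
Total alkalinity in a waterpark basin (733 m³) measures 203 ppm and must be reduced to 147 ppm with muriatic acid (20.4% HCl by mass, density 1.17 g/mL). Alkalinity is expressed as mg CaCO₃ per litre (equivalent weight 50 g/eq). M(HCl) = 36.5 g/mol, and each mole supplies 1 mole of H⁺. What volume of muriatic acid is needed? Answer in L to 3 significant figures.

Volume: 733 m³ = 733,000 L.
Alkalinity to neutralize: (203 − 147) = 56 mg/L as CaCO₃ × 733,000 L = 41,050 g as CaCO₃.
Equivalents of H⁺ required: 41,050 ÷ 50 g/eq = 821 eq = 821 mol HCl.
Mass of HCl: 821 × 36.5 = 29,970 g.
Mass of 20.4% solution: 29,970 / 0.204 = 146,900 g.
Volume: 146,900 g ÷ 1.17 g/mL = 125,500 mL.

126 L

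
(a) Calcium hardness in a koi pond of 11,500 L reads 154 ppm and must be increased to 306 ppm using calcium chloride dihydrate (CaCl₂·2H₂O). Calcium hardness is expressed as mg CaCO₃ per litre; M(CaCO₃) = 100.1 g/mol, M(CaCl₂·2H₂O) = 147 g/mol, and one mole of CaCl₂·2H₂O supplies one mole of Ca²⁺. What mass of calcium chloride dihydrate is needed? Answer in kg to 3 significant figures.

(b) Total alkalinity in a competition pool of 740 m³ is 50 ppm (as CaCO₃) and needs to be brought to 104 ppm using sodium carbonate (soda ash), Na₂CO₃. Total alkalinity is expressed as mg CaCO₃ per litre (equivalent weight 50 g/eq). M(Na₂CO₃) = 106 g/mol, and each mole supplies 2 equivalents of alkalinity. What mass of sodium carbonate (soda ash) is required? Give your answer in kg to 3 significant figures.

(a) 2.57 kg; (b) 42.4 kg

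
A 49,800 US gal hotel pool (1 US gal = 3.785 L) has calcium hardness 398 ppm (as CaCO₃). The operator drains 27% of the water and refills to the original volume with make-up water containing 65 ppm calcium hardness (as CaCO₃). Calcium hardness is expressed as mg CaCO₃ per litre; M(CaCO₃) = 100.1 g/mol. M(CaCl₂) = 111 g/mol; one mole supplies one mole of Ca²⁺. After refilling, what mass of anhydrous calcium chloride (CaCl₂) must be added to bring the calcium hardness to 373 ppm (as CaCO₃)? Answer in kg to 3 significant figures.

Volume: 49,800 US gal × 3.785 L/gal = 188,493 L.
After draining 27% and refilling: 398 × 0.73 + 65 × 0.27 = 308.09 ppm.
Deficit to target: 373 − 308.09 = 64.91 mg/L.
As CaCO₃: 64.91 mg/L × 188,493 L = 12,240 g; ÷ 100.1 = 122.2 mol Ca²⁺.
Mass: 122.2 × 111 = 13,570 g.

13.6 kg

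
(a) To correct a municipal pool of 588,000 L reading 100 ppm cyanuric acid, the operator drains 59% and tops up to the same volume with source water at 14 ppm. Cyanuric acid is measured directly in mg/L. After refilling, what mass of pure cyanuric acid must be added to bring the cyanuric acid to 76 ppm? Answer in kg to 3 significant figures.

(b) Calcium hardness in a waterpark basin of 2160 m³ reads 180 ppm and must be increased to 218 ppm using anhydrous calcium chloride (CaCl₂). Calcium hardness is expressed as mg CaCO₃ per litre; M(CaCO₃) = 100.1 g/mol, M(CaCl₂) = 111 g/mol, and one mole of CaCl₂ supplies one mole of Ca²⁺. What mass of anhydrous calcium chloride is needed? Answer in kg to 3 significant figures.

(a) After draining 59% and refilling: 100 × 0.41 + 14 × 0.59 = 49.26 ppm.
(a) Deficit to target: 76 − 49.26 = 26.74 mg/L.
(a) Mass: 26.74 mg/L × 588,000 L = 15,720 g cyanuric acid.

(b) Volume: 2160 m³ = 2,160,000 L.
(b) Hardness to add: (218 − 180) = 38 mg/L as CaCO₃ × 2,160,000 L = 82,080 g as CaCO₃.
(b) Moles of Ca²⁺ (1 mol Ca²⁺ ≡ 1 mol CaCO₃): 82,080 / 100.1 g/mol = 820 mol.
(b) Mass of CaCl₂: 820 × 111 = 91,020 g.

(a) 15.7 kg; (b) 91.0 kg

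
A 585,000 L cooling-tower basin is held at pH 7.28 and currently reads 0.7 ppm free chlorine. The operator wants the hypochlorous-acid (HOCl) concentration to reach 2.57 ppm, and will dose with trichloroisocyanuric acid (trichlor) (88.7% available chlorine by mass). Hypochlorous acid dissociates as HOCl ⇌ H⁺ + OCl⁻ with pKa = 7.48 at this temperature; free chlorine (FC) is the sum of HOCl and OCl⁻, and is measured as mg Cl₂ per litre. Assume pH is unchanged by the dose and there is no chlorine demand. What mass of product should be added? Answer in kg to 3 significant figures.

2.30 kg

[OCl⁻]/[HOCl] = 10^(pH − pKa) = 10^(7.28 − 7.48) = 0.631; fraction as HOCl = 1/(1 + 0.631) = 0.6131.
Free chlorine required for 2.57 ppm HOCl: 2.57 / 0.6131 = 4.192 ppm.
FC to add: 4.192 − 0.7 = 3.492 mg/L as Cl₂.
Cl₂ equivalent: 3.492 mg/L × 585,000 L = 2043 g.
Product at 88.7% available Cl: 2043 / 0.887 = 2303 g.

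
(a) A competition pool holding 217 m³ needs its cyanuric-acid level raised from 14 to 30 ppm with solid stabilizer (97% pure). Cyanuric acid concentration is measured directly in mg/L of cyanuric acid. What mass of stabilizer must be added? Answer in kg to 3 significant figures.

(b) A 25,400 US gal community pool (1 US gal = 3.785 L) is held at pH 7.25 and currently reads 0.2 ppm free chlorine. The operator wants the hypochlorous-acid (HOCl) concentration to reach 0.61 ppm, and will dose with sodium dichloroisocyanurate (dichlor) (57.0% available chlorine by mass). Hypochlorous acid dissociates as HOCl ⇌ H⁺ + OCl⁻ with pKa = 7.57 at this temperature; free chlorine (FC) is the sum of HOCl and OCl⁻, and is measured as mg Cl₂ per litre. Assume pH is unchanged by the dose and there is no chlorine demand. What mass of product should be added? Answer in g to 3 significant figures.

(a) Volume: 217 m³ = 217,000 L.
(a) CYA to add: (30 − 14) = 16 mg/L × 217,000 L = 3472 g cyanuric acid.
(a) At 97% purity: 3472 / 0.97 = 3579 g product.

(b) Volume: 25,400 US gal × 3.785 L/gal = 96,139 L.
(b) [OCl⁻]/[HOCl] = 10^(pH − pKa) = 10^(7.25 − 7.57) = 0.4786; fraction as HOCl = 1/(1 + 0.4786) = 0.6763.
(b) Free chlorine required for 0.61 ppm HOCl: 0.61 / 0.6763 = 0.902 ppm.
(b) FC to add: 0.902 − 0.2 = 0.702 mg/L as Cl₂.
(b) Cl₂ equivalent: 0.702 mg/L × 96,139 L = 67.49 g.
(b) Product at 57.0% available Cl: 67.49 / 0.57 = 118.4 g.

(a) 3.58 kg; (b) 118 g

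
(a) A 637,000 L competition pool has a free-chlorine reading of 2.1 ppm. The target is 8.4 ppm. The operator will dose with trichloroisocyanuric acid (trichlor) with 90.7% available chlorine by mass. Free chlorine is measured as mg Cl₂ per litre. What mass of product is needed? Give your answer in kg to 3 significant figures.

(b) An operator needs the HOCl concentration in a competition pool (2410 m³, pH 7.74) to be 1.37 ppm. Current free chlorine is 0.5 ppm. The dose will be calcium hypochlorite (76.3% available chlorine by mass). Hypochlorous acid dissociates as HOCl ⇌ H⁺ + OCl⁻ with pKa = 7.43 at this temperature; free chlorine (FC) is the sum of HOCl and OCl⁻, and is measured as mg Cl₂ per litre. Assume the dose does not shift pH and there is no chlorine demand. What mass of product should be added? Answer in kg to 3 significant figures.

(a) 4.42 kg; (b) 11.6 kg

(a) Chlorine deficit: 8.4 − 2.1 = 6.3 ppm = 6.3 mg/L as Cl₂.
(a) Cl₂ equivalent needed: 6.3 mg/L × 637,000 L = 4,013,000 mg = 4013 g.
(a) Product at 90.7% available chlorine: 4013 / 0.907 = 4425 g.

(b) Volume: 2410 m³ = 2,410,000 L.
(b) [OCl⁻]/[HOCl] = 10^(pH − pKa) = 10^(7.74 − 7.43) = 2.042; fraction as HOCl = 1/(1 + 2.042) = 0.3288.
(b) Free chlorine required for 1.37 ppm HOCl: 1.37 / 0.3288 = 4.167 ppm.
(b) FC to add: 4.167 − 0.5 = 3.667 mg/L as Cl₂.
(b) Cl₂ equivalent: 3.667 mg/L × 2,410,000 L = 8838 g.
(b) Product at 76.3% available Cl: 8838 / 0.763 = 11,580 g.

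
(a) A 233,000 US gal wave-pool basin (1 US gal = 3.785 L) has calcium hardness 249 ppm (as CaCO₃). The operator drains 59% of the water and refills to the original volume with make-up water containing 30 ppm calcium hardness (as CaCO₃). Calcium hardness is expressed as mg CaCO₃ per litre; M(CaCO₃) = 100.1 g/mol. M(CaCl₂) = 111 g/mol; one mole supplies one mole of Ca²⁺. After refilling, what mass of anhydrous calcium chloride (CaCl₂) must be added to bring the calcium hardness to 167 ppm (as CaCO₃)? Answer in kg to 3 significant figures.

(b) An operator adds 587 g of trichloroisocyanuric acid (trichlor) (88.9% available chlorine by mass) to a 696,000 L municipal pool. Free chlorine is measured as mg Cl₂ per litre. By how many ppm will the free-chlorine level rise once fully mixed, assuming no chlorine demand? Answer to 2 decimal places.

(a) 46.2 kg; (b) 0.75 ppm

(a) Volume: 233,000 US gal × 3.785 L/gal = 881,905 L.
(a) After draining 59% and refilling: 249 × 0.41 + 30 × 0.59 = 119.79 ppm.
(a) Deficit to target: 167 − 119.79 = 47.21 mg/L.
(a) As CaCO₃: 47.21 mg/L × 881,905 L = 41,630 g; ÷ 100.1 = 415.9 mol Ca²⁺.
(a) Mass: 415.9 × 111 = 46,170 g.

(b) Available chlorine delivered: 587 g × 0.889 = 521.8 g as Cl₂.
(b) Concentration rise: 521.8 g / 696,000 L = 0.7498 mg/L = 0.75 ppm.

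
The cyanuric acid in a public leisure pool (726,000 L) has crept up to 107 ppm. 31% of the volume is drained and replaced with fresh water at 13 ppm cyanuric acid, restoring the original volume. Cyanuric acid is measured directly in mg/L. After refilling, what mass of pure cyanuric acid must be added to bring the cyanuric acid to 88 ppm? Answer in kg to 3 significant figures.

7.36 kg

After draining 31% and refilling: 107 × 0.69 + 13 × 0.31 = 77.86 ppm.
Deficit to target: 88 − 77.86 = 10.14 mg/L.
Mass: 10.14 mg/L × 726,000 L = 7362 g cyanuric acid.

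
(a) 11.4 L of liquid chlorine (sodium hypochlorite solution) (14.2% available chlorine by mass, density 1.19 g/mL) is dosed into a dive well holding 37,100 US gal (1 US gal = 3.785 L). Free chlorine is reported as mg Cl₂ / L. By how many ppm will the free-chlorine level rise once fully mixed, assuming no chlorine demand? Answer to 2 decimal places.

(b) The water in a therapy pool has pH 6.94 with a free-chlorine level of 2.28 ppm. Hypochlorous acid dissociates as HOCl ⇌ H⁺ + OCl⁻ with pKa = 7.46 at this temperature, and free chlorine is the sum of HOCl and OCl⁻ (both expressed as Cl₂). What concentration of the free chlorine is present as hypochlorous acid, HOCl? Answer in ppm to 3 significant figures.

(a) 13.72 ppm; (b) 1.75 ppm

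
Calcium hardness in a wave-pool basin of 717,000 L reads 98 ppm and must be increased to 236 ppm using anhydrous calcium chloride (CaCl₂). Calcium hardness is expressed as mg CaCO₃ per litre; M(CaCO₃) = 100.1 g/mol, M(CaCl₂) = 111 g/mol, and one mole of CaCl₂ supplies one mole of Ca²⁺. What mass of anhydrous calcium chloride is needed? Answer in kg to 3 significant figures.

Hardness to add: (236 − 98) = 138 mg/L as CaCO₃ × 717,000 L = 98,950 g as CaCO₃.
Moles of Ca²⁺ (1 mol Ca²⁺ ≡ 1 mol CaCO₃): 98,950 / 100.1 g/mol = 988.5 mol.
Mass of CaCl₂: 988.5 × 111 = 109,700 g.

110 kg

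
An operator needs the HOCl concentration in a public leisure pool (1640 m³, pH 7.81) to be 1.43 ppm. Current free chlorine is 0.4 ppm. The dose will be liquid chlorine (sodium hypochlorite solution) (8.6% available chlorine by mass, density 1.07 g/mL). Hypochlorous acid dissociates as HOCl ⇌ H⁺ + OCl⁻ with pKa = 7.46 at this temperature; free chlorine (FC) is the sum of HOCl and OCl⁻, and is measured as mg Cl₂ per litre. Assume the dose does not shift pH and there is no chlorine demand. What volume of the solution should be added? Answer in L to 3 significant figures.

75.4 L

Volume: 1640 m³ = 1,640,000 L.
[OCl⁻]/[HOCl] = 10^(pH − pKa) = 10^(7.81 − 7.46) = 2.239; fraction as HOCl = 1/(1 + 2.239) = 0.3088.
Free chlorine required for 1.43 ppm HOCl: 1.43 / 0.3088 = 4.631 ppm.
FC to add: 4.631 − 0.4 = 4.231 mg/L as Cl₂.
Cl₂ equivalent: 4.231 mg/L × 1,640,000 L = 6939 g.
Product at 8.6% available Cl: 6939 / 0.086 = 80,690 g.
Volume: 80,690 g ÷ 1.07 g/mL = 75,410 mL.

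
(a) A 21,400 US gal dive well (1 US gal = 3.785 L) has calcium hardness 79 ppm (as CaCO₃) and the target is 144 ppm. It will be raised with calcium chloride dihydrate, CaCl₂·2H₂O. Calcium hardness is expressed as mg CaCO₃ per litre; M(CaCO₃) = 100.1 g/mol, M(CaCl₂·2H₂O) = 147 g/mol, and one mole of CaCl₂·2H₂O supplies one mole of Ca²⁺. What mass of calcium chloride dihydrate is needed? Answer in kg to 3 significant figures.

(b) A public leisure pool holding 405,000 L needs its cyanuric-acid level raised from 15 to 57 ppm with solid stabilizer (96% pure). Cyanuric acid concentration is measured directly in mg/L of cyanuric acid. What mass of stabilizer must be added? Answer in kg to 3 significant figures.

(a) 7.73 kg; (b) 17.7 kg

(a) Volume: 21,400 US gal × 3.785 L/gal = 80,999 L.
(a) Hardness to add: (144 − 79) = 65 mg/L as CaCO₃ × 80,999 L = 5265 g as CaCO₃.
(a) Moles of Ca²⁺ (1 mol Ca²⁺ ≡ 1 mol CaCO₃): 5265 / 100.1 g/mol = 52.6 mol.
(a) Mass of CaCl₂·2H₂O: 52.6 × 147 = 7732 g.

(b) CYA to add: (57 − 15) = 42 mg/L × 405,000 L = 17,010 g cyanuric acid.
(b) At 96% purity: 17,010 / 0.96 = 17,720 g product.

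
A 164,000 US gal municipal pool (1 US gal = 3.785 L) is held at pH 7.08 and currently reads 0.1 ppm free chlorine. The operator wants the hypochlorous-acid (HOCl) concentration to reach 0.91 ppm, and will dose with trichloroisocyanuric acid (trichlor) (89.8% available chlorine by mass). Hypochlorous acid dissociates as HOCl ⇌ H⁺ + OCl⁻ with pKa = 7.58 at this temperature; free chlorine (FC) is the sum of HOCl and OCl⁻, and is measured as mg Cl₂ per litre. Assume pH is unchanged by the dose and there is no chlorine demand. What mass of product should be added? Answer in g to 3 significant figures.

759 g

Volume: 164,000 US gal × 3.785 L/gal = 620,740 L.
[OCl⁻]/[HOCl] = 10^(pH − pKa) = 10^(7.08 − 7.58) = 0.3162; fraction as HOCl = 1/(1 + 0.3162) = 0.7597.
Free chlorine required for 0.91 ppm HOCl: 0.91 / 0.7597 = 1.198 ppm.
FC to add: 1.198 − 0.1 = 1.098 mg/L as Cl₂.
Cl₂ equivalent: 1.098 mg/L × 620,740 L = 681.4 g.
Product at 89.8% available Cl: 681.4 / 0.898 = 758.8 g.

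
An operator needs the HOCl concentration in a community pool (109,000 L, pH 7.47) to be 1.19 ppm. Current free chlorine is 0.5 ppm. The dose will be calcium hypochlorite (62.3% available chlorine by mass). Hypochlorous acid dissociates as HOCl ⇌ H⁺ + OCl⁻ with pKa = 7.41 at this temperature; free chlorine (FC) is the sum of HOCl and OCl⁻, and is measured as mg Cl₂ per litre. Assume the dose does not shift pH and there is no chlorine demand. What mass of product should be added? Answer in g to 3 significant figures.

[OCl⁻]/[HOCl] = 10^(pH − pKa) = 10^(7.47 − 7.41) = 1.148; fraction as HOCl = 1/(1 + 1.148) = 0.4655.
Free chlorine required for 1.19 ppm HOCl: 1.19 / 0.4655 = 2.556 ppm.
FC to add: 2.556 − 0.5 = 2.056 mg/L as Cl₂.
Cl₂ equivalent: 2.056 mg/L × 109,000 L = 224.1 g.
Product at 62.3% available Cl: 224.1 / 0.623 = 359.8 g.

360 g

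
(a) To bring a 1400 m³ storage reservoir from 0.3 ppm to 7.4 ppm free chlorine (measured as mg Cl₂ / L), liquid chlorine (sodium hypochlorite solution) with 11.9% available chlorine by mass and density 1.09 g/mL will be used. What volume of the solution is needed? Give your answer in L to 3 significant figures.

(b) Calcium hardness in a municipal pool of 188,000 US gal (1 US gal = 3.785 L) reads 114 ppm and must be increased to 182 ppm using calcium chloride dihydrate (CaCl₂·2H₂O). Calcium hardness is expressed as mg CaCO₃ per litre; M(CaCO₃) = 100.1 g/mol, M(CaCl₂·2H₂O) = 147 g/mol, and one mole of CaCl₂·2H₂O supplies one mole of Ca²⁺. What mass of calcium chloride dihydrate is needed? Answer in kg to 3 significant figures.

(a) 76.6 L; (b) 71.1 kg

(a) Volume: 1400 m³ = 1,400,000 L.
(a) Chlorine deficit: 7.4 − 0.3 = 7.1 ppm = 7.1 mg/L as Cl₂.
(a) Cl₂ equivalent needed: 7.1 mg/L × 1,400,000 L = 9,940,000 mg = 9940 g.
(a) Product at 11.9% available chlorine: 9940 / 0.119 = 83,530 g.
(a) Volume at density 1.09 g/mL: 83,530 g ÷ 1.09 g/mL = 76,630 mL.

(b) Volume: 188,000 US gal × 3.785 L/gal = 711,580 L.
(b) Hardness to add: (182 − 114) = 68 mg/L as CaCO₃ × 711,580 L = 48,390 g as CaCO₃.
(b) Moles of Ca²⁺ (1 mol Ca²⁺ ≡ 1 mol CaCO₃): 48,390 / 100.1 g/mol = 483.4 mol.
(b) Mass of CaCl₂·2H₂O: 483.4 × 147 = 71,060 g.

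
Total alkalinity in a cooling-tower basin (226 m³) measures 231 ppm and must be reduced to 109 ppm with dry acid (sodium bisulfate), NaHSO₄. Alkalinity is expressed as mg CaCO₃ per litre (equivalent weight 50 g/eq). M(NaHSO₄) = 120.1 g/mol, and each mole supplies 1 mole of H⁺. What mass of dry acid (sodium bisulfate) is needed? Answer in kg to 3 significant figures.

66.2 kg

Volume: 226 m³ = 226,000 L.
Alkalinity to neutralize: (231 − 109) = 122 mg/L as CaCO₃ × 226,000 L = 27,570 g as CaCO₃.
Equivalents of H⁺ required: 27,570 ÷ 50 g/eq = 551.4 eq = 551.4 mol NaHSO₄.
Mass of NaHSO₄: 551.4 × 120.1 = 66,230 g.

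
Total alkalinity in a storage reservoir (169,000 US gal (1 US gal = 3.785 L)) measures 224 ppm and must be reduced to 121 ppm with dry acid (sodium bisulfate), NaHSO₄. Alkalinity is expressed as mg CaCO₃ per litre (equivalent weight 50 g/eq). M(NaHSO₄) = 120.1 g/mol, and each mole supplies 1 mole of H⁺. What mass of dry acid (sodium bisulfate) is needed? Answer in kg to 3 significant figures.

Volume: 169,000 US gal × 3.785 L/gal = 639,665 L.
Alkalinity to neutralize: (224 − 121) = 103 mg/L as CaCO₃ × 639,665 L = 65,890 g as CaCO₃.
Equivalents of H⁺ required: 65,890 ÷ 50 g/eq = 1318 eq = 1318 mol NaHSO₄.
Mass of NaHSO₄: 1318 × 120.1 = 158,300 g.

158 kg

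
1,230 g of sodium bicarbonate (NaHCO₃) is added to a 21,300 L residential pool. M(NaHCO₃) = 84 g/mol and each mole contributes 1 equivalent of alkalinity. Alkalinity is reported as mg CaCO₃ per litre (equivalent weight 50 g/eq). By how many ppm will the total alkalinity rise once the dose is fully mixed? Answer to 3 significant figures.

Moles of NaHCO₃: 1,230 g ÷ 84 g/mol = 14.64 mol → 14.64 eq of alkalinity.
As CaCO₃: 14.64 eq × 50 g/eq = 732.1 g.
Rise: 732.1 g / 21,300 L × 1000 = 34.37 mg/L.

34.4 ppm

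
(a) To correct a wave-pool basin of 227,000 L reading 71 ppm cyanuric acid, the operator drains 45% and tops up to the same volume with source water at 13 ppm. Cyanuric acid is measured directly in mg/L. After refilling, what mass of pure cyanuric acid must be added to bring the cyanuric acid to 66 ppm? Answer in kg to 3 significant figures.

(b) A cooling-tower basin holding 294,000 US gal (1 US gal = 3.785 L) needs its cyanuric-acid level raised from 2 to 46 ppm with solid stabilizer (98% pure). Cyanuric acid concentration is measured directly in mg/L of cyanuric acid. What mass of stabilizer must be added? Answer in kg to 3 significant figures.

(a) 4.79 kg; (b) 50.0 kg

(a) After draining 45% and refilling: 71 × 0.55 + 13 × 0.45 = 44.9 ppm.
(a) Deficit to target: 66 − 44.9 = 21.1 mg/L.
(a) Mass: 21.1 mg/L × 227,000 L = 4790 g cyanuric acid.

(b) Volume: 294,000 US gal × 3.785 L/gal = 1,112,790 L.
(b) CYA to add: (46 − 2) = 44 mg/L × 1,112,790 L = 48,960 g cyanuric acid.
(b) At 98% purity: 48,960 / 0.98 = 49,960 g product.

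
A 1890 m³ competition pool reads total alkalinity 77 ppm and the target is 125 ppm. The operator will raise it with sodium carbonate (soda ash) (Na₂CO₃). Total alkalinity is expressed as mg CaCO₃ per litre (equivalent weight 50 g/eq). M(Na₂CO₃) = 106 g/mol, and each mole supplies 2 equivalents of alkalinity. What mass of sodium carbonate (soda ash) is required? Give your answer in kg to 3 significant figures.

Volume: 1890 m³ = 1,890,000 L.
Alkalinity to add: (125 − 77) = 48 mg/L as CaCO₃ × 1,890,000 L = 90,720 g as CaCO₃.
Equivalents: 90,720 g ÷ 50 g/eq = 1814 eq.
Each mole of Na₂CO₃ supplies 2 eq, so 1814 / 2 = 907.2 mol.
Mass: 907.2 mol × 106 g/mol = 96,160 g.

96.2 kg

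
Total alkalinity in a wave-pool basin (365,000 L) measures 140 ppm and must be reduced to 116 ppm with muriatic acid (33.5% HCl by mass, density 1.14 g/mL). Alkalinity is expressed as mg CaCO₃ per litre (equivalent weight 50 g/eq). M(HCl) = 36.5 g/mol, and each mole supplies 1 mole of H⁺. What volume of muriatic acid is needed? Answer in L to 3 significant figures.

Alkalinity to neutralize: (140 − 116) = 24 mg/L as CaCO₃ × 365,000 L = 8760 g as CaCO₃.
Equivalents of H⁺ required: 8760 ÷ 50 g/eq = 175.2 eq = 175.2 mol HCl.
Mass of HCl: 175.2 × 36.5 = 6395 g.
Mass of 33.5% solution: 6395 / 0.335 = 19,090 g.
Volume: 19,090 g ÷ 1.14 g/mL = 16,740 mL.

16.7 L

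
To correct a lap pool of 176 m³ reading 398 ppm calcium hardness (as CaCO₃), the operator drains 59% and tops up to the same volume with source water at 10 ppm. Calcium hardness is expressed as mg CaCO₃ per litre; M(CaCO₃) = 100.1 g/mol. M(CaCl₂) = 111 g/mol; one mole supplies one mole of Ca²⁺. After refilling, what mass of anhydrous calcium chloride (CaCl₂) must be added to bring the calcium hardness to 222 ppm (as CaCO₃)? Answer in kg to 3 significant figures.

Volume: 176 m³ = 176,000 L.
After draining 59% and refilling: 398 × 0.41 + 10 × 0.59 = 169.08 ppm.
Deficit to target: 222 − 169.08 = 52.92 mg/L.
As CaCO₃: 52.92 mg/L × 176,000 L = 9314 g; ÷ 100.1 = 93.05 mol Ca²⁺.
Mass: 93.05 × 111 = 10,330 g.

10.3 kg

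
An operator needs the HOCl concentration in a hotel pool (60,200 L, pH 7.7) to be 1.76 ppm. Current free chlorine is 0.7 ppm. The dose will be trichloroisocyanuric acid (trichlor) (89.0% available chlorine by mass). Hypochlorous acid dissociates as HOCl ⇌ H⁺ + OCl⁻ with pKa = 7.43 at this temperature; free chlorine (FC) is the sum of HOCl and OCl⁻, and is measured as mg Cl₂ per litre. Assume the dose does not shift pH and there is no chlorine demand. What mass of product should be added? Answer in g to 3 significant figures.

[OCl⁻]/[HOCl] = 10^(pH − pKa) = 10^(7.7 − 7.43) = 1.862; fraction as HOCl = 1/(1 + 1.862) = 0.3494.
Free chlorine required for 1.76 ppm HOCl: 1.76 / 0.3494 = 5.037 ppm.
FC to add: 5.037 − 0.7 = 4.337 mg/L as Cl₂.
Cl₂ equivalent: 4.337 mg/L × 60,200 L = 261.1 g.
Product at 89.0% available Cl: 261.1 / 0.89 = 293.4 g.

293 g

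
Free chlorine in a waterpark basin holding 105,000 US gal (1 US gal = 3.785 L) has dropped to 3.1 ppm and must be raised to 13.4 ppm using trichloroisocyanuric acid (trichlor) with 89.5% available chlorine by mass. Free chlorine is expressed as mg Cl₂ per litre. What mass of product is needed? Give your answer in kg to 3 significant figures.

4.57 kg

Volume: 105,000 US gal × 3.785 L/gal = 397,425 L.
Chlorine deficit: 13.4 − 3.1 = 10.3 ppm = 10.3 mg/L as Cl₂.
Cl₂ equivalent needed: 10.3 mg/L × 397,425 L = 4,093,000 mg = 4093 g.
Product at 89.5% available chlorine: 4093 / 0.895 = 4574 g.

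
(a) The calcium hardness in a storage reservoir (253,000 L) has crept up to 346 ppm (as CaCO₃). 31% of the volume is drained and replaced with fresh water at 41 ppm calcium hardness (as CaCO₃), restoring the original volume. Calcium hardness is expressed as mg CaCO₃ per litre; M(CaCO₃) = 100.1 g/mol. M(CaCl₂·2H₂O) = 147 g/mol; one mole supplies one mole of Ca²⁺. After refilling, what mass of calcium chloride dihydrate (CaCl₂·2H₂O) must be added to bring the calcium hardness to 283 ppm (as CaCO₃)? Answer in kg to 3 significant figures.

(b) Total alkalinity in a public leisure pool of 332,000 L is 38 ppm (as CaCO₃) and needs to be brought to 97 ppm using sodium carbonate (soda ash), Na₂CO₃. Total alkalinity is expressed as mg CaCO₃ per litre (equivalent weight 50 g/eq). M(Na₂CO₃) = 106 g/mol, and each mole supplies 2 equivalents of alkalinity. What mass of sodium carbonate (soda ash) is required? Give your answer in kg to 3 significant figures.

(a) 11.7 kg; (b) 20.8 kg

(a) After draining 31% and refilling: 346 × 0.69 + 41 × 0.31 = 251.45 ppm.
(a) Deficit to target: 283 − 251.45 = 31.55 mg/L.
(a) As CaCO₃: 31.55 mg/L × 253,000 L = 7982 g; ÷ 100.1 = 79.74 mol Ca²⁺.
(a) Mass: 79.74 × 147 = 11,720 g.

(b) Alkalinity to add: (97 − 38) = 59 mg/L as CaCO₃ × 332,000 L = 19,590 g as CaCO₃.
(b) Equivalents: 19,590 g ÷ 50 g/eq = 391.8 eq.
(b) Each mole of Na₂CO₃ supplies 2 eq, so 391.8 / 2 = 195.9 mol.
(b) Mass: 195.9 mol × 106 g/mol = 20,760 g.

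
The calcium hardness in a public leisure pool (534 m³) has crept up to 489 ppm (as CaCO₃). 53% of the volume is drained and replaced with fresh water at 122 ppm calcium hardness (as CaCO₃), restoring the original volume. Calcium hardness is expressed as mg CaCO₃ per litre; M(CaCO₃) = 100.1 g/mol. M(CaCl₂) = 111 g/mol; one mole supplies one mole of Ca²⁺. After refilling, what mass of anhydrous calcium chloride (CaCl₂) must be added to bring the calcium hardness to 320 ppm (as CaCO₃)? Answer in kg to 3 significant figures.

Volume: 534 m³ = 534,000 L.
After draining 53% and refilling: 489 × 0.47 + 122 × 0.53 = 294.49 ppm.
Deficit to target: 320 − 294.49 = 25.51 mg/L.
As CaCO₃: 25.51 mg/L × 534,000 L = 13,620 g; ÷ 100.1 = 136.1 mol Ca²⁺.
Mass: 136.1 × 111 = 15,110 g.

15.1 kg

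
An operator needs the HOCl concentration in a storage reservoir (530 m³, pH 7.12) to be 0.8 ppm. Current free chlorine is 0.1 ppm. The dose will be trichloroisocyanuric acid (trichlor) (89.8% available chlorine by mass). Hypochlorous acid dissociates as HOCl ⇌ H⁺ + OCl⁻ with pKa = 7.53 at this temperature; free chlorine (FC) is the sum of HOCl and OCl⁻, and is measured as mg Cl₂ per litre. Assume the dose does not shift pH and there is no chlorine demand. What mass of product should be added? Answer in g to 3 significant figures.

597 g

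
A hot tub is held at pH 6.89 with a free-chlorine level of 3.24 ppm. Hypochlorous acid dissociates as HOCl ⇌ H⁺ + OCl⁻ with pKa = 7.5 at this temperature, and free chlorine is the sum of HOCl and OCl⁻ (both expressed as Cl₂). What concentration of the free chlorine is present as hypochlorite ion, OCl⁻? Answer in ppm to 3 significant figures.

[OCl⁻]/[HOCl] = 10^(pH − pKa) = 10^(6.89 − 7.5) = 10^-0.61 = 0.2455.
Fraction as HOCl = 1 / (1 + 0.2455) = 0.8029.
OCl⁻ = (1 − 0.8029) × 3.24 ppm = 0.6386 ppm.

0.639 ppm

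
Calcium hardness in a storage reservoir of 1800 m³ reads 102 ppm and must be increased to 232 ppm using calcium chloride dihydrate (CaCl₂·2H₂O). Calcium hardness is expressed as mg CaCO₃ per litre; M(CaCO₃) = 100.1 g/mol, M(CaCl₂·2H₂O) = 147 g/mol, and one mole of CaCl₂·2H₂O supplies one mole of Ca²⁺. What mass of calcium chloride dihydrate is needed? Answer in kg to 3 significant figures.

Volume: 1800 m³ = 1,800,000 L.
Hardness to add: (232 − 102) = 130 mg/L as CaCO₃ × 1,800,000 L = 234,000 g as CaCO₃.
Moles of Ca²⁺ (1 mol Ca²⁺ ≡ 1 mol CaCO₃): 234,000 / 100.1 g/mol = 2338 mol.
Mass of CaCl₂·2H₂O: 2338 × 147 = 343,600 g.

344 kg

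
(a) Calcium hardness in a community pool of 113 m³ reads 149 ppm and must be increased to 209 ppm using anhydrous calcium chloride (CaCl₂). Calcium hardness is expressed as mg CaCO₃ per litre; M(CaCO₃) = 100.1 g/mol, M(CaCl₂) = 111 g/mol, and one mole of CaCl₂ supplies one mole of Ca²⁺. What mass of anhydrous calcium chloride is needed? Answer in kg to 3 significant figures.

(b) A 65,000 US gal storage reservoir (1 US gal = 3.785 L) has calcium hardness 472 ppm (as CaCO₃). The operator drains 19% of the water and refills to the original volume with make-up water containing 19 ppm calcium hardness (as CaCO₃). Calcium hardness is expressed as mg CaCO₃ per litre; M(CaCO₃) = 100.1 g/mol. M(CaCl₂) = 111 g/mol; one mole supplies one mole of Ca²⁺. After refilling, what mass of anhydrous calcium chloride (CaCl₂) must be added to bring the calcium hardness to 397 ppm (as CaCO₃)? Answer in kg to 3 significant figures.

(a) Volume: 113 m³ = 113,000 L.
(a) Hardness to add: (209 − 149) = 60 mg/L as CaCO₃ × 113,000 L = 6780 g as CaCO₃.
(a) Moles of Ca²⁺ (1 mol Ca²⁺ ≡ 1 mol CaCO₃): 6780 / 100.1 g/mol = 67.73 mol.
(a) Mass of CaCl₂: 67.73 × 111 = 7518 g.

(b) Volume: 65,000 US gal × 3.785 L/gal = 246,025 L.
(b) After draining 19% and refilling: 472 × 0.81 + 19 × 0.19 = 385.93 ppm.
(b) Deficit to target: 397 − 385.93 = 11.07 mg/L.
(b) As CaCO₃: 11.07 mg/L × 246,025 L = 2723 g; ÷ 100.1 = 27.21 mol Ca²⁺.
(b) Mass: 27.21 × 111 = 3020 g.

(a) 7.52 kg; (b) 3.02 kg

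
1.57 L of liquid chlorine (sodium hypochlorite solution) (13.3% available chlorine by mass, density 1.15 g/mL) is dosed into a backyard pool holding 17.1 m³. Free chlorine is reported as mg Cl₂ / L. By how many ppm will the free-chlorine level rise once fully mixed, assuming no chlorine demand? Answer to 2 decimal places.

14.04 ppm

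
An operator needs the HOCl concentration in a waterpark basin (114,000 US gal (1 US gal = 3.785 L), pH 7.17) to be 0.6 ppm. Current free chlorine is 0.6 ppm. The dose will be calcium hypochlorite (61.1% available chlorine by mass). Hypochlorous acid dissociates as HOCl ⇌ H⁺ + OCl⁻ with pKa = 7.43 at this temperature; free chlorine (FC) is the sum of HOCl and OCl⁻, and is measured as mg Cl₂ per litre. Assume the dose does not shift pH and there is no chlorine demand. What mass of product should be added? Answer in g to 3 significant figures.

Volume: 114,000 US gal × 3.785 L/gal = 431,490 L.
[OCl⁻]/[HOCl] = 10^(pH − pKa) = 10^(7.17 − 7.43) = 0.5495; fraction as HOCl = 1/(1 + 0.5495) = 0.6454.
Free chlorine required for 0.6 ppm HOCl: 0.6 / 0.6454 = 0.9297 ppm.
FC to add: 0.9297 − 0.6 = 0.3297 mg/L as Cl₂.
Cl₂ equivalent: 0.3297 mg/L × 431,490 L = 142.3 g.
Product at 61.1% available Cl: 142.3 / 0.611 = 232.9 g.

233 g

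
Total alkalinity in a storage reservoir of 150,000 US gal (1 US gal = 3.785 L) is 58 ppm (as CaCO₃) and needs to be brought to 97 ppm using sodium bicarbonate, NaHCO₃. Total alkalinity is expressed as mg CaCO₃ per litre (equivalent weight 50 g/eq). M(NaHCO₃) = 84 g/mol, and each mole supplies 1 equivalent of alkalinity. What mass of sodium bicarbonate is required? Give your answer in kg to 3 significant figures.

Volume: 150,000 US gal × 3.785 L/gal = 567,750 L.
Alkalinity to add: (97 − 58) = 39 mg/L as CaCO₃ × 567,750 L = 22,140 g as CaCO₃.
Equivalents: 22,140 g ÷ 50 g/eq = 442.8 eq.
NaHCO₃ supplies 1 eq per mole → 442.8 mol.
Mass: 442.8 mol × 84 g/mol = 37,200 g.

37.2 kg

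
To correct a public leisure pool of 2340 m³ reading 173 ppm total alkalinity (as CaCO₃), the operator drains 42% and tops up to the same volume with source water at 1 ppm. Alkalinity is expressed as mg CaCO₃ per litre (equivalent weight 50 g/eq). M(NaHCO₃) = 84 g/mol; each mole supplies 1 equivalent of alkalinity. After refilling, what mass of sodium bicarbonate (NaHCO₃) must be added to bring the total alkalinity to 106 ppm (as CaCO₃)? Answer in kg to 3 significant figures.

20.6 kg

Volume: 2340 m³ = 2,340,000 L.
After draining 42% and refilling: 173 × 0.58 + 1 × 0.42 = 100.76 ppm.
Deficit to target: 106 − 100.76 = 5.24 mg/L.
As CaCO₃: 5.24 mg/L × 2,340,000 L = 12,260 g; ÷ 50 g/eq ÷ 1 = 245.2 mol NaHCO₃.
Mass: 245.2 × 84 = 20,600 g.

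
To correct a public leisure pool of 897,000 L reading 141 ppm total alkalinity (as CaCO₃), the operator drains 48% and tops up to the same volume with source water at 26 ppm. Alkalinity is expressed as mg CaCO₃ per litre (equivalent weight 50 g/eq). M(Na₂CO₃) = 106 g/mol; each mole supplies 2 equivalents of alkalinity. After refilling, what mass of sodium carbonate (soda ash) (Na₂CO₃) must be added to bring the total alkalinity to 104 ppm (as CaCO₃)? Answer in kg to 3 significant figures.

17.3 kg

After draining 48% and refilling: 141 × 0.52 + 26 × 0.48 = 85.8 ppm.
Deficit to target: 104 − 85.8 = 18.2 mg/L.
As CaCO₃: 18.2 mg/L × 897,000 L = 16,330 g; ÷ 50 g/eq ÷ 2 = 163.3 mol Na₂CO₃.
Mass: 163.3 × 106 = 17,300 g.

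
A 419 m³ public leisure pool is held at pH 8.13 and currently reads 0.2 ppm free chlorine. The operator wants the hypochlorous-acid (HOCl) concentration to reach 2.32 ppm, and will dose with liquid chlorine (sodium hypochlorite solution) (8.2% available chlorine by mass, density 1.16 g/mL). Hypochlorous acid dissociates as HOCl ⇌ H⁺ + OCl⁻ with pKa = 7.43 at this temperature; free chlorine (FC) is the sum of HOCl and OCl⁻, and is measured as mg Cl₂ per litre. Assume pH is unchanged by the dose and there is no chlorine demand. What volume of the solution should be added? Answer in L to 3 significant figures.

Volume: 419 m³ = 419,000 L.
[OCl⁻]/[HOCl] = 10^(pH − pKa) = 10^(8.13 − 7.43) = 5.012; fraction as HOCl = 1/(1 + 5.012) = 0.1663.
Free chlorine required for 2.32 ppm HOCl: 2.32 / 0.1663 = 13.95 ppm.
FC to add: 13.95 − 0.2 = 13.75 mg/L as Cl₂.
Cl₂ equivalent: 13.75 mg/L × 419,000 L = 5760 g.
Product at 8.2% available Cl: 5760 / 0.082 = 70,250 g.
Volume: 70,250 g ÷ 1.16 g/mL = 60,560 mL.

60.6 L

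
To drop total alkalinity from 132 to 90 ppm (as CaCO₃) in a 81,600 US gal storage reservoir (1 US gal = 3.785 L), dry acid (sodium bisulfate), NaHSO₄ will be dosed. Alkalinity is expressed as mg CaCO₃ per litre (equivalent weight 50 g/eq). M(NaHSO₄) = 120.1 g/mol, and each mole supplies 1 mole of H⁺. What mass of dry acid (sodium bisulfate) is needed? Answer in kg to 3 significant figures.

31.2 kg

Volume: 81,600 US gal × 3.785 L/gal = 308,856 L.
Alkalinity to neutralize: (132 − 90) = 42 mg/L as CaCO₃ × 308,856 L = 12,970 g as CaCO₃.
Equivalents of H⁺ required: 12,970 ÷ 50 g/eq = 259.4 eq = 259.4 mol NaHSO₄.
Mass of NaHSO₄: 259.4 × 120.1 = 31,160 g.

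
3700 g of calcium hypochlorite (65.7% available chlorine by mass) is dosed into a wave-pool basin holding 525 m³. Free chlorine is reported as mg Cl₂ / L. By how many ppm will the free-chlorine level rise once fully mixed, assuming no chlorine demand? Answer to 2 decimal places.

Volume: 525 m³ = 525,000 L.
Available chlorine delivered: 3700 g × 0.657 = 2431 g as Cl₂.
Concentration rise: 2431 g / 525,000 L = 4.63 mg/L = 4.63 ppm.

4.63 ppm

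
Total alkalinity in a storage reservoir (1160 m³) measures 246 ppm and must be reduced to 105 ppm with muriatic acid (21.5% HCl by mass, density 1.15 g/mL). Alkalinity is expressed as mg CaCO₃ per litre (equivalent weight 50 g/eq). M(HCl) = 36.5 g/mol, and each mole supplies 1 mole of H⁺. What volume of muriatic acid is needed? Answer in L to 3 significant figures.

483 L

Volume: 1160 m³ = 1,160,000 L.
Alkalinity to neutralize: (246 − 105) = 141 mg/L as CaCO₃ × 1,160,000 L = 163,600 g as CaCO₃.
Equivalents of H⁺ required: 163,600 ÷ 50 g/eq = 3271 eq = 3271 mol HCl.
Mass of HCl: 3271 × 36.5 = 119,400 g.
Mass of 21.5% solution: 119,400 / 0.215 = 555,300 g.
Volume: 555,300 g ÷ 1.15 g/mL = 482,900 mL.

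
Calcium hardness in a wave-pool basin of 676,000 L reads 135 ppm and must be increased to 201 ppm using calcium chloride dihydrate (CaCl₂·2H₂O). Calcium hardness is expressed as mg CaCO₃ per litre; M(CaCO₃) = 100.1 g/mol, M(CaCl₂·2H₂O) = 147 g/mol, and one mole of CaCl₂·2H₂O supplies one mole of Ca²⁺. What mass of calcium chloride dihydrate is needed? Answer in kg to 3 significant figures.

Hardness to add: (201 − 135) = 66 mg/L as CaCO₃ × 676,000 L = 44,620 g as CaCO₃.
Moles of Ca²⁺ (1 mol Ca²⁺ ≡ 1 mol CaCO₃): 44,620 / 100.1 g/mol = 445.7 mol.
Mass of CaCl₂·2H₂O: 445.7 × 147 = 65,520 g.

65.5 kg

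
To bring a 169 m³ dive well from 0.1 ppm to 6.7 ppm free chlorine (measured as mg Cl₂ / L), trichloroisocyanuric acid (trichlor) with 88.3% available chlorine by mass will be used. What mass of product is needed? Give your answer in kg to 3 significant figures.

Volume: 169 m³ = 169,000 L.
Chlorine deficit: 6.7 − 0.1 = 6.6 ppm = 6.6 mg/L as Cl₂.
Cl₂ equivalent needed: 6.6 mg/L × 169,000 L = 1,115,000 mg = 1115 g.
Product at 88.3% available chlorine: 1115 / 0.883 = 1263 g.

1.26 kg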